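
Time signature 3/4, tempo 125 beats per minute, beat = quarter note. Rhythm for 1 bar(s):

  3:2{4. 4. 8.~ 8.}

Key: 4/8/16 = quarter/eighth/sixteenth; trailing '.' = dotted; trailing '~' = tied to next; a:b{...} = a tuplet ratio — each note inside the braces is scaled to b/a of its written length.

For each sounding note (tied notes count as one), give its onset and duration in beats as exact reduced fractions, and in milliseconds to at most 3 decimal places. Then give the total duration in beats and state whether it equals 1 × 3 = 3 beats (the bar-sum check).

1) 0.0ms=0b +480.0ms=1b
2) 480.0ms=1b +480.0ms=1b
3) 960.0ms=2b +480.0ms=1b
Σ=3b of 3 (125bpm 3/4) — PASS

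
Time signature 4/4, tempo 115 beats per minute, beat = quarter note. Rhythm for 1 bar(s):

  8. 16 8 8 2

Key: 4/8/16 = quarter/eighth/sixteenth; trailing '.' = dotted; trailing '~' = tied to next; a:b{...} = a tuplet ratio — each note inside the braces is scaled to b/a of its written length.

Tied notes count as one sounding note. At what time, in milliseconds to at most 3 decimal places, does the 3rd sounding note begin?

note 3 onset = 1b = 521.739ms

1. 0.0ms @ 0 + 391.304ms (3/4)
2. 391.304ms @ 3/4 + 130.435ms (1/4)
3. 521.739ms @ 1 + 260.87ms (1/2)
4. 782.609ms @ 3/2 + 260.87ms (1/2)
5. 1043.478ms @ 2 + 1043.478ms (2)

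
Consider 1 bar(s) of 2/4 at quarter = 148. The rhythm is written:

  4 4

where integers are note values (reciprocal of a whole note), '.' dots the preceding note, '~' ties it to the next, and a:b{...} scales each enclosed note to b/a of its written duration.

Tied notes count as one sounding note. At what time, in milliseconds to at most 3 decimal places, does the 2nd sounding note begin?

1. 0.0ms @ 0 + 405.405ms (1)
2. 405.405ms @ 1 + 405.405ms (1)

note 2 onset = 1b = 405.405ms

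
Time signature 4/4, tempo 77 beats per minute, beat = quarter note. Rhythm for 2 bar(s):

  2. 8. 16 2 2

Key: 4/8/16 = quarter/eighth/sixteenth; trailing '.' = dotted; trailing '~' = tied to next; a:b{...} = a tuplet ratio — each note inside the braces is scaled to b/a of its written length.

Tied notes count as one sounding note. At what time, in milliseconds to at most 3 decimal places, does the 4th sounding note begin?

1. 0.0ms @ 0 + 2337.662ms (3)
2. 2337.662ms @ 3 + 584.416ms (3/4)
3. 2922.078ms @ 15/4 + 194.805ms (1/4)
4. 3116.883ms @ 4 + 1558.442ms (2)
5. 4675.325ms @ 6 + 1558.442ms (2)

note 4 onset = 4b = 3116.883ms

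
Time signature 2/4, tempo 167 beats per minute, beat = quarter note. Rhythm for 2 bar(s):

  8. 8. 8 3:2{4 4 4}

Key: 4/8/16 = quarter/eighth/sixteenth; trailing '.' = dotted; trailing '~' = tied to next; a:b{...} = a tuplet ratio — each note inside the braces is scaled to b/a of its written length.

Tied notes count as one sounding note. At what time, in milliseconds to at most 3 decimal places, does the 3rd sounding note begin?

note 3 onset = 3/2b = 538.922ms

1. 0.0ms @ 0 + 269.461ms (3/4)
2. 269.461ms @ 3/4 + 269.461ms (3/4)
3. 538.922ms @ 3/2 + 179.641ms (1/2)
4. 718.563ms @ 2 + 239.521ms (2/3)
5. 958.084ms @ 8/3 + 239.521ms (2/3)
6. 1197.605ms @ 10/3 + 239.521ms (2/3)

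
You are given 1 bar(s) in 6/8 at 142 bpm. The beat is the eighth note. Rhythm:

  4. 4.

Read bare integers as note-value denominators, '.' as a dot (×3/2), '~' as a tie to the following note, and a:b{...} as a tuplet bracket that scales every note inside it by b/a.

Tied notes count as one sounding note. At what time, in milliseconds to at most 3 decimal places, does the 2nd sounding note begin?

note 2 onset = 3b = 1267.606ms

1. 0.0ms @ 0 + 1267.606ms (3)
2. 1267.606ms @ 3 + 1267.606ms (3)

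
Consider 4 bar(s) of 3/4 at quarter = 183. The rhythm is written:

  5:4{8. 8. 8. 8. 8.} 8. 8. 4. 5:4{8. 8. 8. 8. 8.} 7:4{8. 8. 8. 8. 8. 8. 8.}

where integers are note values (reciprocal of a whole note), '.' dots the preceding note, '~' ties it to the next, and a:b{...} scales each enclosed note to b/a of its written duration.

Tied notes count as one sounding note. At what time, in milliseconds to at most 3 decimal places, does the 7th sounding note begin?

note 7 onset = 15/4b = 1229.508ms

1. 0.0ms @ 0 + 196.721ms (3/5)
2. 196.721ms @ 3/5 + 196.721ms (3/5)
3. 393.443ms @ 6/5 + 196.721ms (3/5)
4. 590.164ms @ 9/5 + 196.721ms (3/5)
5. 786.885ms @ 12/5 + 196.721ms (3/5)
6. 983.607ms @ 3 + 245.902ms (3/4)
7. 1229.508ms @ 15/4 + 245.902ms (3/4)
8. 1475.41ms @ 9/2 + 491.803ms (3/2)
9. 1967.213ms @ 6 + 196.721ms (3/5)
10. 2163.934ms @ 33/5 + 196.721ms (3/5)
11. 2360.656ms @ 36/5 + 196.721ms (3/5)
12. 2557.377ms @ 39/5 + 196.721ms (3/5)
13. 2754.098ms @ 42/5 + 196.721ms (3/5)
14. 2950.82ms @ 9 + 140.515ms (3/7)
15. 3091.335ms @ 66/7 + 140.515ms (3/7)
16. 3231.85ms @ 69/7 + 140.515ms (3/7)
17. 3372.365ms @ 72/7 + 140.515ms (3/7)
18. 3512.881ms @ 75/7 + 140.515ms (3/7)
19. 3653.396ms @ 78/7 + 140.515ms (3/7)
20. 3793.911ms @ 81/7 + 140.515ms (3/7)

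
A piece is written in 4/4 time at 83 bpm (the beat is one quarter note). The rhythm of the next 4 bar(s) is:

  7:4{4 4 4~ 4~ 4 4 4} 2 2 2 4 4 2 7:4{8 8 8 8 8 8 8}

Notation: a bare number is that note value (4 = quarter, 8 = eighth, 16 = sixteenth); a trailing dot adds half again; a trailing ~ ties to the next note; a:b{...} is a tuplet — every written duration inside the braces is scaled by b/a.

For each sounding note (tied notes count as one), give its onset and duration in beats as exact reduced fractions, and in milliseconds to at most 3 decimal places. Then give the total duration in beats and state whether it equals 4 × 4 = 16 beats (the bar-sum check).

1) 0.0ms=0b +413.081ms=4/7b
2) 413.081ms=4/7b +413.081ms=4/7b
3) 826.162ms=8/7b +1239.243ms=12/7b
4) 2065.404ms=20/7b +413.081ms=4/7b
5) 2478.485ms=24/7b +413.081ms=4/7b
6) 2891.566ms=4b +1445.783ms=2b
7) 4337.349ms=6b +1445.783ms=2b
8) 5783.133ms=8b +1445.783ms=2b
9) 7228.916ms=10b +722.892ms=1b
10) 7951.807ms=11b +722.892ms=1b
11) 8674.699ms=12b +1445.783ms=2b
12) 10120.482ms=14b +206.54ms=2/7b
13) 10327.022ms=100/7b +206.54ms=2/7b
14) 10533.563ms=102/7b +206.54ms=2/7b
15) 10740.103ms=104/7b +206.54ms=2/7b
16) 10946.644ms=106/7b +206.54ms=2/7b
17) 11153.184ms=108/7b +206.54ms=2/7b
18) 11359.725ms=110/7b +206.54ms=2/7b
Σ=16b of 16 (83bpm 4/4) — PASS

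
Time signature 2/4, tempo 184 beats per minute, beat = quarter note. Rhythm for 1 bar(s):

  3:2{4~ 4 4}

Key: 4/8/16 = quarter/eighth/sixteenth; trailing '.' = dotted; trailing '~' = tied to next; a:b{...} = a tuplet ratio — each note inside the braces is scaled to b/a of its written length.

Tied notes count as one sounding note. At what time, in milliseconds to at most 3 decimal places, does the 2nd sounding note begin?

1. 0.0ms @ 0 + 434.783ms (4/3)
2. 434.783ms @ 4/3 + 217.391ms (2/3)

note 2 onset = 4/3b = 434.783ms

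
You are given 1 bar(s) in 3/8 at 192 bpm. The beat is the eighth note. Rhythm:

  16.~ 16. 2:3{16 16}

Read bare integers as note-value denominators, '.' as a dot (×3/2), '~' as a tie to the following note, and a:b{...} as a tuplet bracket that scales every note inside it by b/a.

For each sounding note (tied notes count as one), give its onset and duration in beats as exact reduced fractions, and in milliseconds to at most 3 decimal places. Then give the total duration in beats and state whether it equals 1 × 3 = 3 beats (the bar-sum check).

1) 0.0ms=0b +468.75ms=3/2b
2) 468.75ms=3/2b +234.375ms=3/4b
3) 703.125ms=9/4b +234.375ms=3/4b
Σ=3b of 3 (192bpm 3/8) — PASS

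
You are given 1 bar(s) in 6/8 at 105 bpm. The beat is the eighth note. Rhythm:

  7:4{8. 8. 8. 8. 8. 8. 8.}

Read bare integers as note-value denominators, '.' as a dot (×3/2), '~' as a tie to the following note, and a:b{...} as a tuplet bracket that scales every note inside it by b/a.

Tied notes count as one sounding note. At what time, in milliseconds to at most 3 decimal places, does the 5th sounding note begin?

1. 0.0ms @ 0 + 489.796ms (6/7)
2. 489.796ms @ 6/7 + 489.796ms (6/7)
3. 979.592ms @ 12/7 + 489.796ms (6/7)
4. 1469.388ms @ 18/7 + 489.796ms (6/7)
5. 1959.184ms @ 24/7 + 489.796ms (6/7)
6. 2448.98ms @ 30/7 + 489.796ms (6/7)
7. 2938.776ms @ 36/7 + 489.796ms (6/7)

note 5 onset = 24/7b = 1959.184ms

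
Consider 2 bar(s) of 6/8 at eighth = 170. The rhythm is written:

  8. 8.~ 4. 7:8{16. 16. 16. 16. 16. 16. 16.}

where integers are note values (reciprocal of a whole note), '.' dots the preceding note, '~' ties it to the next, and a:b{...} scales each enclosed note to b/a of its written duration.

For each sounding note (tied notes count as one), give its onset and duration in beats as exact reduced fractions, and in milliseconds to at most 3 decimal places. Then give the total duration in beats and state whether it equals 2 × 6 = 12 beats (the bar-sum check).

1) 0.0ms=0b +529.412ms=3/2b
2) 529.412ms=3/2b +1588.235ms=9/2b
3) 2117.647ms=6b +302.521ms=6/7b
4) 2420.168ms=48/7b +302.521ms=6/7b
5) 2722.689ms=54/7b +302.521ms=6/7b
6) 3025.21ms=60/7b +302.521ms=6/7b
7) 3327.731ms=66/7b +302.521ms=6/7b
8) 3630.252ms=72/7b +302.521ms=6/7b
9) 3932.773ms=78/7b +302.521ms=6/7b
Σ=12b of 12 (170bpm 6/8) — PASS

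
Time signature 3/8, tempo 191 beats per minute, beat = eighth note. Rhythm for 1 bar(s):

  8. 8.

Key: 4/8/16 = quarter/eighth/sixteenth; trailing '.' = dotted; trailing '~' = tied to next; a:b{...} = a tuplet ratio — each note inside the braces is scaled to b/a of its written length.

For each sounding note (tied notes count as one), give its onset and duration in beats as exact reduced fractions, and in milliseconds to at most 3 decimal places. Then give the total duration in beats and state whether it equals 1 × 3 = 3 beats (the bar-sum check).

1) 0.0ms=0b +471.204ms=3/2b
2) 471.204ms=3/2b +471.204ms=3/2b
Σ=3b of 3 (191bpm 3/8) — PASS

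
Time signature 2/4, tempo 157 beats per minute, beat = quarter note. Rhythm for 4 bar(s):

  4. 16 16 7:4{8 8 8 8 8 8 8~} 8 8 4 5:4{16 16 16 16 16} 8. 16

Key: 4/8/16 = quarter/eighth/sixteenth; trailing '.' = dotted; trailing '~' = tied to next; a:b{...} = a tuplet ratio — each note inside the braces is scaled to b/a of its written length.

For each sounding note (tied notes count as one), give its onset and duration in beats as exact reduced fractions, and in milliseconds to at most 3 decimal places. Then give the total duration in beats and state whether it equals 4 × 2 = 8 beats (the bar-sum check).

1) 0.0ms=0b +573.248ms=3/2b
2) 573.248ms=3/2b +95.541ms=1/4b
3) 668.79ms=7/4b +95.541ms=1/4b
4) 764.331ms=2b +109.19ms=2/7b
5) 873.521ms=16/7b +109.19ms=2/7b
6) 982.712ms=18/7b +109.19ms=2/7b
7) 1091.902ms=20/7b +109.19ms=2/7b
8) 1201.092ms=22/7b +109.19ms=2/7b
9) 1310.282ms=24/7b +109.19ms=2/7b
10) 1419.472ms=26/7b +300.273ms=11/14b
11) 1719.745ms=9/2b +191.083ms=1/2b
12) 1910.828ms=5b +382.166ms=1b
13) 2292.994ms=6b +76.433ms=1/5b
14) 2369.427ms=31/5b +76.433ms=1/5b
15) 2445.86ms=32/5b +76.433ms=1/5b
16) 2522.293ms=33/5b +76.433ms=1/5b
17) 2598.726ms=34/5b +76.433ms=1/5b
18) 2675.159ms=7b +286.624ms=3/4b
19) 2961.783ms=31/4b +95.541ms=1/4b
Σ=8b of 8 (157bpm 2/4) — PASS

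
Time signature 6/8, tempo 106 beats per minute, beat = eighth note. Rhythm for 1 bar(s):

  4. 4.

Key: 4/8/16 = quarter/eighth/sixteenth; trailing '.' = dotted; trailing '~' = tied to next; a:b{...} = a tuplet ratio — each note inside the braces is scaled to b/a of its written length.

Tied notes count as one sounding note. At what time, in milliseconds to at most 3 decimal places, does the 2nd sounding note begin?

note 2 onset = 3b = 1698.113ms

1. 0.0ms @ 0 + 1698.113ms (3)
2. 1698.113ms @ 3 + 1698.113ms (3)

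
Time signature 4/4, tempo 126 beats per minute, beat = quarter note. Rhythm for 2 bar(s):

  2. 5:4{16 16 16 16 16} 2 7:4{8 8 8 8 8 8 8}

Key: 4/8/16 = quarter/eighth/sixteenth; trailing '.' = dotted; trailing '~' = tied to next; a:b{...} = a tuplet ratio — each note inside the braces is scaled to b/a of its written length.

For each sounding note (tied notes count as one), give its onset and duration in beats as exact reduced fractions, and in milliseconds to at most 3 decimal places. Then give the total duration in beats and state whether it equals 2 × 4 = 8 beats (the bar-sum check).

1) 0.0ms=0b +1428.571ms=3b
2) 1428.571ms=3b +95.238ms=1/5b
3) 1523.81ms=16/5b +95.238ms=1/5b
4) 1619.048ms=17/5b +95.238ms=1/5b
5) 1714.286ms=18/5b +95.238ms=1/5b
6) 1809.524ms=19/5b +95.238ms=1/5b
7) 1904.762ms=4b +952.381ms=2b
8) 2857.143ms=6b +136.054ms=2/7b
9) 2993.197ms=44/7b +136.054ms=2/7b
10) 3129.252ms=46/7b +136.054ms=2/7b
11) 3265.306ms=48/7b +136.054ms=2/7b
12) 3401.361ms=50/7b +136.054ms=2/7b
13) 3537.415ms=52/7b +136.054ms=2/7b
14) 3673.469ms=54/7b +136.054ms=2/7b
Σ=8b of 8 (126bpm 4/4) — PASS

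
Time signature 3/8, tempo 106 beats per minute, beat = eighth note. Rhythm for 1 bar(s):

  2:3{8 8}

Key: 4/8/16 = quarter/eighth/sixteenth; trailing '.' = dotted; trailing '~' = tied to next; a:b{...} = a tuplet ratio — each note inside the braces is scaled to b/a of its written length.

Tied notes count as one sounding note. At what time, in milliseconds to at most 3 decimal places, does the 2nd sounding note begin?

1. 0.0ms @ 0 + 849.057ms (3/2)
2. 849.057ms @ 3/2 + 849.057ms (3/2)

note 2 onset = 3/2b = 849.057ms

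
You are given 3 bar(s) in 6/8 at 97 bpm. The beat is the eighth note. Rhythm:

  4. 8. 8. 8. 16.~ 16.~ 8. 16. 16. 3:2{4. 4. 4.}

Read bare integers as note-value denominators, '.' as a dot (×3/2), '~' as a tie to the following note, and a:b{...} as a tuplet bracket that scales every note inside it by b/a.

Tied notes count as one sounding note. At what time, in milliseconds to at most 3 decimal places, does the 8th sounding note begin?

note 8 onset = 12b = 7422.68ms

1. 0.0ms @ 0 + 1855.67ms (3)
2. 1855.67ms @ 3 + 927.835ms (3/2)
3. 2783.505ms @ 9/2 + 927.835ms (3/2)
4. 3711.34ms @ 6 + 927.835ms (3/2)
5. 4639.175ms @ 15/2 + 1855.67ms (3)
6. 6494.845ms @ 21/2 + 463.918ms (3/4)
7. 6958.763ms @ 45/4 + 463.918ms (3/4)
8. 7422.68ms @ 12 + 1237.113ms (2)
9. 8659.794ms @ 14 + 1237.113ms (2)
10. 9896.907ms @ 16 + 1237.113ms (2)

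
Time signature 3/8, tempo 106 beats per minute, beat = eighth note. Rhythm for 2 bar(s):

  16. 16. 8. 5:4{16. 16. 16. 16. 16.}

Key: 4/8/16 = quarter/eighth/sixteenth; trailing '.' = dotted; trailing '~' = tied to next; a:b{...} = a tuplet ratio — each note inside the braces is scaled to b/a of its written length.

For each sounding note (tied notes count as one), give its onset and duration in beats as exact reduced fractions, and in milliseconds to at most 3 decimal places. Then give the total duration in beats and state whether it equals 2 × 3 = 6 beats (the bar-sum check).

1) 0.0ms=0b +424.528ms=3/4b
2) 424.528ms=3/4b +424.528ms=3/4b
3) 849.057ms=3/2b +849.057ms=3/2b
4) 1698.113ms=3b +339.623ms=3/5b
5) 2037.736ms=18/5b +339.623ms=3/5b
6) 2377.358ms=21/5b +339.623ms=3/5b
7) 2716.981ms=24/5b +339.623ms=3/5b
8) 3056.604ms=27/5b +339.623ms=3/5b
Σ=6b of 6 (106bpm 3/8) — PASS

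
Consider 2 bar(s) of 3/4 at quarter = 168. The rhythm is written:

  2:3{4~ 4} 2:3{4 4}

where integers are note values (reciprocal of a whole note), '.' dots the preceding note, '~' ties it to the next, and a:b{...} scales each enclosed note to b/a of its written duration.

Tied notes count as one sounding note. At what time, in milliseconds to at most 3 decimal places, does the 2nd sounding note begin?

note 2 onset = 3b = 1071.429ms

1. 0.0ms @ 0 + 1071.429ms (3)
2. 1071.429ms @ 3 + 535.714ms (3/2)
3. 1607.143ms @ 9/2 + 535.714ms (3/2)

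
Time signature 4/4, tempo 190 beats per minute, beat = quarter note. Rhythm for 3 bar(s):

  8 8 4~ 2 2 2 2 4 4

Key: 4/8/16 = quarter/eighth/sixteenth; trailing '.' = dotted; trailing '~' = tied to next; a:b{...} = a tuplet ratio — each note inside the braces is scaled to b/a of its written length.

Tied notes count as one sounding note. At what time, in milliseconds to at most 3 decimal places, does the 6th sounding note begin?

note 6 onset = 8b = 2526.316ms

1. 0.0ms @ 0 + 157.895ms (1/2)
2. 157.895ms @ 1/2 + 157.895ms (1/2)
3. 315.789ms @ 1 + 947.368ms (3)
4. 1263.158ms @ 4 + 631.579ms (2)
5. 1894.737ms @ 6 + 631.579ms (2)
6. 2526.316ms @ 8 + 631.579ms (2)
7. 3157.895ms @ 10 + 315.789ms (1)
8. 3473.684ms @ 11 + 315.789ms (1)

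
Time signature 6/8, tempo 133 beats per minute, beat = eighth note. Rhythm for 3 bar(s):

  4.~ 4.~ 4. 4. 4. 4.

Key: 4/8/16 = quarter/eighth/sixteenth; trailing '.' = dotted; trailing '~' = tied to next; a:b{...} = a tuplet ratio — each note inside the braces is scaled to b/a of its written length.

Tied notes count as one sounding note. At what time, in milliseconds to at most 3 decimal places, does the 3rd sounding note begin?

1. 0.0ms @ 0 + 4060.15ms (9)
2. 4060.15ms @ 9 + 1353.383ms (3)
3. 5413.534ms @ 12 + 1353.383ms (3)
4. 6766.917ms @ 15 + 1353.383ms (3)

note 3 onset = 12b = 5413.534ms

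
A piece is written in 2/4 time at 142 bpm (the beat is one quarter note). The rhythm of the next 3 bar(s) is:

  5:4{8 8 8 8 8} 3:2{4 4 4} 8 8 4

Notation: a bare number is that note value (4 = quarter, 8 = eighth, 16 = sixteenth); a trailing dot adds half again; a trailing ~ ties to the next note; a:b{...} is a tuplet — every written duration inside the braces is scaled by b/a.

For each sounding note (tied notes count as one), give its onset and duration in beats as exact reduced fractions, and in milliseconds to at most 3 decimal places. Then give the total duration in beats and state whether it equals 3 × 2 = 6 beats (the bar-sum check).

1) 0.0ms=0b +169.014ms=2/5b
2) 169.014ms=2/5b +169.014ms=2/5b
3) 338.028ms=4/5b +169.014ms=2/5b
4) 507.042ms=6/5b +169.014ms=2/5b
5) 676.056ms=8/5b +169.014ms=2/5b
6) 845.07ms=2b +281.69ms=2/3b
7) 1126.761ms=8/3b +281.69ms=2/3b
8) 1408.451ms=10/3b +281.69ms=2/3b
9) 1690.141ms=4b +211.268ms=1/2b
10) 1901.408ms=9/2b +211.268ms=1/2b
11) 2112.676ms=5b +422.535ms=1b
Σ=6b of 6 (142bpm 2/4) — PASS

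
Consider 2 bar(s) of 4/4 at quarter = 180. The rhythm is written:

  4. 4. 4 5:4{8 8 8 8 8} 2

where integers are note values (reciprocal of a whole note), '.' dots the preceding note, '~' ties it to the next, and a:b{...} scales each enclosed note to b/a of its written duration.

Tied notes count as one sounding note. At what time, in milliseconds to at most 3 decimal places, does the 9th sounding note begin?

1. 0.0ms @ 0 + 500.0ms (3/2)
2. 500.0ms @ 3/2 + 500.0ms (3/2)
3. 1000.0ms @ 3 + 333.333ms (1)
4. 1333.333ms @ 4 + 133.333ms (2/5)
5. 1466.667ms @ 22/5 + 133.333ms (2/5)
6. 1600.0ms @ 24/5 + 133.333ms (2/5)
7. 1733.333ms @ 26/5 + 133.333ms (2/5)
8. 1866.667ms @ 28/5 + 133.333ms (2/5)
9. 2000.0ms @ 6 + 666.667ms (2)

note 9 onset = 6b = 2000.0ms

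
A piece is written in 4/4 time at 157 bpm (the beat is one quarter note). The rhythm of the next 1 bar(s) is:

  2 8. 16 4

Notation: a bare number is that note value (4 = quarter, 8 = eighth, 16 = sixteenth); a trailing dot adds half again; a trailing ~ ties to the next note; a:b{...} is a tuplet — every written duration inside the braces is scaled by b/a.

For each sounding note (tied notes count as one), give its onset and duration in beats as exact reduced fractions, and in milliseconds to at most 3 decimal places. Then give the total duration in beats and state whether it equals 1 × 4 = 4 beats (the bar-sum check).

1) 0.0ms=0b +764.331ms=2b
2) 764.331ms=2b +286.624ms=3/4b
3) 1050.955ms=11/4b +95.541ms=1/4b
4) 1146.497ms=3b +382.166ms=1b
Σ=4b of 4 (157bpm 4/4) — PASS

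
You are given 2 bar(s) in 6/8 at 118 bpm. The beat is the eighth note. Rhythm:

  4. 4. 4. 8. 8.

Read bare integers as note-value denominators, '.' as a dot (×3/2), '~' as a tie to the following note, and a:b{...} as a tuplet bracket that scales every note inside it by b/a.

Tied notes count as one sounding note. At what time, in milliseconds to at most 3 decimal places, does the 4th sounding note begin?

1. 0.0ms @ 0 + 1525.424ms (3)
2. 1525.424ms @ 3 + 1525.424ms (3)
3. 3050.847ms @ 6 + 1525.424ms (3)
4. 4576.271ms @ 9 + 762.712ms (3/2)
5. 5338.983ms @ 21/2 + 762.712ms (3/2)

note 4 onset = 9b = 4576.271ms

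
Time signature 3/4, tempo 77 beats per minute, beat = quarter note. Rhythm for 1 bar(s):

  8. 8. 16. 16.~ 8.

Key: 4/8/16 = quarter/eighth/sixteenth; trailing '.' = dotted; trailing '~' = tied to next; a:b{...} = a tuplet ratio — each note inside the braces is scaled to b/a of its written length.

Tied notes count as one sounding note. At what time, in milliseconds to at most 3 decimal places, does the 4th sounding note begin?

note 4 onset = 15/8b = 1461.039ms

1. 0.0ms @ 0 + 584.416ms (3/4)
2. 584.416ms @ 3/4 + 584.416ms (3/4)
3. 1168.831ms @ 3/2 + 292.208ms (3/8)
4. 1461.039ms @ 15/8 + 876.623ms (9/8)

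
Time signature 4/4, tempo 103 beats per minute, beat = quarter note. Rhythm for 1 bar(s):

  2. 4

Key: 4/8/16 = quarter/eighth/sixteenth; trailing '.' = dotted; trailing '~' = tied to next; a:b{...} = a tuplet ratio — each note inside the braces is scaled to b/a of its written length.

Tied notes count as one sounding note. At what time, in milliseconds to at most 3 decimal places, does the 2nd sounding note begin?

1. 0.0ms @ 0 + 1747.573ms (3)
2. 1747.573ms @ 3 + 582.524ms (1)

note 2 onset = 3b = 1747.573ms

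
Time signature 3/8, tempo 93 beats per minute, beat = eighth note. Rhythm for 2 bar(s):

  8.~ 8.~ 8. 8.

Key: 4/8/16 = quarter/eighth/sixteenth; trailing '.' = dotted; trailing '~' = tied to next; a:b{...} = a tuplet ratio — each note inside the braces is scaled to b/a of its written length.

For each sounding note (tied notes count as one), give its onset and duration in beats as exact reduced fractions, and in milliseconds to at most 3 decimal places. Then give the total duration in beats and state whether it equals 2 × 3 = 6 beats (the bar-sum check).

1) 0.0ms=0b +2903.226ms=9/2b
2) 2903.226ms=9/2b +967.742ms=3/2b
Σ=6b of 6 (93bpm 3/8) — PASS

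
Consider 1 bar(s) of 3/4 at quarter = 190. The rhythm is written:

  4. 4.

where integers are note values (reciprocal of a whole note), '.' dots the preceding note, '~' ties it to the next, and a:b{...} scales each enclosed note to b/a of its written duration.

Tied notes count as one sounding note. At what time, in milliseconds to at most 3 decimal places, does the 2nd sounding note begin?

1. 0.0ms @ 0 + 473.684ms (3/2)
2. 473.684ms @ 3/2 + 473.684ms (3/2)

note 2 onset = 3/2b = 473.684ms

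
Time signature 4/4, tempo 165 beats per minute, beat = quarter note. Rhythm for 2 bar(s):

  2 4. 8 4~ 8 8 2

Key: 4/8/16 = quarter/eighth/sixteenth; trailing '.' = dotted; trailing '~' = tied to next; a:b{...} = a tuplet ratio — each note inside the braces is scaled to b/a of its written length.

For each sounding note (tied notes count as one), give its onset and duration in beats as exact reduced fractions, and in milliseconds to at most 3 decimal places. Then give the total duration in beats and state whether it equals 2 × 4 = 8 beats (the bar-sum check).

1) 0.0ms=0b +727.273ms=2b
2) 727.273ms=2b +545.455ms=3/2b
3) 1272.727ms=7/2b +181.818ms=1/2b
4) 1454.545ms=4b +545.455ms=3/2b
5) 2000.0ms=11/2b +181.818ms=1/2b
6) 2181.818ms=6b +727.273ms=2b
Σ=8b of 8 (165bpm 4/4) — PASS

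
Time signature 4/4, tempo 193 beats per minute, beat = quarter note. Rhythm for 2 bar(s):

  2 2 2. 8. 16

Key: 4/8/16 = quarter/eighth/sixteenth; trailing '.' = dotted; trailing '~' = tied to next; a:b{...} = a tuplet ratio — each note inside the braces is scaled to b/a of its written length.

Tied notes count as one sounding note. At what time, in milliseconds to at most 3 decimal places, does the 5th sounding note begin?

1. 0.0ms @ 0 + 621.762ms (2)
2. 621.762ms @ 2 + 621.762ms (2)
3. 1243.523ms @ 4 + 932.642ms (3)
4. 2176.166ms @ 7 + 233.161ms (3/4)
5. 2409.326ms @ 31/4 + 77.72ms (1/4)

note 5 onset = 31/4b = 2409.326ms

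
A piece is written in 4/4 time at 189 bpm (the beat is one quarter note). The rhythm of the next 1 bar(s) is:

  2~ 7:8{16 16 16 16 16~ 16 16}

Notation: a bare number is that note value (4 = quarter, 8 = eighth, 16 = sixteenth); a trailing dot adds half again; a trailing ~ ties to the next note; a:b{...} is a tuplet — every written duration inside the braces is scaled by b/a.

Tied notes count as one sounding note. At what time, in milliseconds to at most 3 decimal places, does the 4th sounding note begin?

1. 0.0ms @ 0 + 725.624ms (16/7)
2. 725.624ms @ 16/7 + 90.703ms (2/7)
3. 816.327ms @ 18/7 + 90.703ms (2/7)
4. 907.029ms @ 20/7 + 90.703ms (2/7)
5. 997.732ms @ 22/7 + 181.406ms (4/7)
6. 1179.138ms @ 26/7 + 90.703ms (2/7)

note 4 onset = 20/7b = 907.029ms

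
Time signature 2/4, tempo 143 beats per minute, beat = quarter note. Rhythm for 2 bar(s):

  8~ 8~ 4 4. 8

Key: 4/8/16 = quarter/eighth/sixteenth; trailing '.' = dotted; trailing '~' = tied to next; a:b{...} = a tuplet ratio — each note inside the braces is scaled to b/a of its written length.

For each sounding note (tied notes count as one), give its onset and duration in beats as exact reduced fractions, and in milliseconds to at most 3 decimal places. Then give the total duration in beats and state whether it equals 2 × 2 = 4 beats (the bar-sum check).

1) 0.0ms=0b +839.161ms=2b
2) 839.161ms=2b +629.371ms=3/2b
3) 1468.531ms=7/2b +209.79ms=1/2b
Σ=4b of 4 (143bpm 2/4) — PASS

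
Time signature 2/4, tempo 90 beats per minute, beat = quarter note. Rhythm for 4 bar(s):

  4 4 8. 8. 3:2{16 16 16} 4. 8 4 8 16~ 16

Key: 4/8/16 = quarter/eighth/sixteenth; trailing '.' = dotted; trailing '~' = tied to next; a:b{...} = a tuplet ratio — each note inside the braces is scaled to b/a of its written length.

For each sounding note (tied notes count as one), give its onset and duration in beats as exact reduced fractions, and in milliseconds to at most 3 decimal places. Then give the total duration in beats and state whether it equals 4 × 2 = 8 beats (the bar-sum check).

1) 0.0ms=0b +666.667ms=1b
2) 666.667ms=1b +666.667ms=1b
3) 1333.333ms=2b +500.0ms=3/4b
4) 1833.333ms=11/4b +500.0ms=3/4b
5) 2333.333ms=7/2b +111.111ms=1/6b
6) 2444.444ms=11/3b +111.111ms=1/6b
7) 2555.556ms=23/6b +111.111ms=1/6b
8) 2666.667ms=4b +1000.0ms=3/2b
9) 3666.667ms=11/2b +333.333ms=1/2b
10) 4000.0ms=6b +666.667ms=1b
11) 4666.667ms=7b +333.333ms=1/2b
12) 5000.0ms=15/2b +333.333ms=1/2b
Σ=8b of 8 (90bpm 2/4) — PASS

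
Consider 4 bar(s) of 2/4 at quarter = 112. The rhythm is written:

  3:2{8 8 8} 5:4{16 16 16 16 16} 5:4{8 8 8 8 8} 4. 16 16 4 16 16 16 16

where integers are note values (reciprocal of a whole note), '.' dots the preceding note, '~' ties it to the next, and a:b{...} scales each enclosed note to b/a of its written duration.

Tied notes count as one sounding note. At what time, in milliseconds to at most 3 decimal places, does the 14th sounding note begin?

1. 0.0ms @ 0 + 178.571ms (1/3)
2. 178.571ms @ 1/3 + 178.571ms (1/3)
3. 357.143ms @ 2/3 + 178.571ms (1/3)
4. 535.714ms @ 1 + 107.143ms (1/5)
5. 642.857ms @ 6/5 + 107.143ms (1/5)
6. 750.0ms @ 7/5 + 107.143ms (1/5)
7. 857.143ms @ 8/5 + 107.143ms (1/5)
8. 964.286ms @ 9/5 + 107.143ms (1/5)
9. 1071.429ms @ 2 + 214.286ms (2/5)
10. 1285.714ms @ 12/5 + 214.286ms (2/5)
11. 1500.0ms @ 14/5 + 214.286ms (2/5)
12. 1714.286ms @ 16/5 + 214.286ms (2/5)
13. 1928.571ms @ 18/5 + 214.286ms (2/5)
14. 2142.857ms @ 4 + 803.571ms (3/2)
15. 2946.429ms @ 11/2 + 133.929ms (1/4)
16. 3080.357ms @ 23/4 + 133.929ms (1/4)
17. 3214.286ms @ 6 + 535.714ms (1)
18. 3750.0ms @ 7 + 133.929ms (1/4)
19. 3883.929ms @ 29/4 + 133.929ms (1/4)
20. 4017.857ms @ 15/2 + 133.929ms (1/4)
21. 4151.786ms @ 31/4 + 133.929ms (1/4)

note 14 onset = 4b = 2142.857ms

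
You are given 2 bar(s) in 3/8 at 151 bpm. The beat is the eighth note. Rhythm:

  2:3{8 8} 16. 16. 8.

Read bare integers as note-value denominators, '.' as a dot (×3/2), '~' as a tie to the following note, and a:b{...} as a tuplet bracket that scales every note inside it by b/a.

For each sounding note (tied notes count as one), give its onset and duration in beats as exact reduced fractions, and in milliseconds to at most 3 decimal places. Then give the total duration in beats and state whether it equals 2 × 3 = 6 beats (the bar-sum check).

1) 0.0ms=0b +596.026ms=3/2b
2) 596.026ms=3/2b +596.026ms=3/2b
3) 1192.053ms=3b +298.013ms=3/4b
4) 1490.066ms=15/4b +298.013ms=3/4b
5) 1788.079ms=9/2b +596.026ms=3/2b
Σ=6b of 6 (151bpm 3/8) — PASS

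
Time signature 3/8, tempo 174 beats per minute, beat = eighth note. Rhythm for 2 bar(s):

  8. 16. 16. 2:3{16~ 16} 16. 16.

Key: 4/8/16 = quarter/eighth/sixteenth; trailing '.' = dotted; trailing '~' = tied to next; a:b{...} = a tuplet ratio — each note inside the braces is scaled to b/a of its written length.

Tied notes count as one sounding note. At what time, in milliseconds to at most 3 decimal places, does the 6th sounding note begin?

1. 0.0ms @ 0 + 517.241ms (3/2)
2. 517.241ms @ 3/2 + 258.621ms (3/4)
3. 775.862ms @ 9/4 + 258.621ms (3/4)
4. 1034.483ms @ 3 + 517.241ms (3/2)
5. 1551.724ms @ 9/2 + 258.621ms (3/4)
6. 1810.345ms @ 21/4 + 258.621ms (3/4)

note 6 onset = 21/4b = 1810.345ms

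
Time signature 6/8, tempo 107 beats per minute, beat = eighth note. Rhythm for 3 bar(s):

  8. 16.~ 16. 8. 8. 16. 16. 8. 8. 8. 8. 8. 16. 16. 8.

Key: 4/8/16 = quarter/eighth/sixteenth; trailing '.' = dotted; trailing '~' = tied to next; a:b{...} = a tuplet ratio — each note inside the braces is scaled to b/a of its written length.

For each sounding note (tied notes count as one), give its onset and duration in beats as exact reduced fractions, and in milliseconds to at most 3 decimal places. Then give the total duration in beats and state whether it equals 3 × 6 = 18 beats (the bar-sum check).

1) 0.0ms=0b +841.121ms=3/2b
2) 841.121ms=3/2b +841.121ms=3/2b
3) 1682.243ms=3b +841.121ms=3/2b
4) 2523.364ms=9/2b +841.121ms=3/2b
5) 3364.486ms=6b +420.561ms=3/4b
6) 3785.047ms=27/4b +420.561ms=3/4b
7) 4205.607ms=15/2b +841.121ms=3/2b
8) 5046.729ms=9b +841.121ms=3/2b
9) 5887.85ms=21/2b +841.121ms=3/2b
10) 6728.972ms=12b +841.121ms=3/2b
11) 7570.093ms=27/2b +841.121ms=3/2b
12) 8411.215ms=15b +420.561ms=3/4b
13) 8831.776ms=63/4b +420.561ms=3/4b
14) 9252.336ms=33/2b +841.121ms=3/2b
Σ=18b of 18 (107bpm 6/8) — PASS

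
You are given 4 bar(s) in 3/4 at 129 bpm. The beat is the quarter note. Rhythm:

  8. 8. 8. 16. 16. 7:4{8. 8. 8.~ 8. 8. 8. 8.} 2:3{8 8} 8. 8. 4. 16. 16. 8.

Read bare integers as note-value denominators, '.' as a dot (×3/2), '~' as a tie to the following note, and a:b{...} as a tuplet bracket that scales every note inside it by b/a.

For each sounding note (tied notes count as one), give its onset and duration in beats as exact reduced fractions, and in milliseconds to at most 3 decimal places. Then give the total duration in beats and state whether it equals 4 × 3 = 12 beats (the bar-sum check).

1) 0.0ms=0b +348.837ms=3/4b
2) 348.837ms=3/4b +348.837ms=3/4b
3) 697.674ms=3/2b +348.837ms=3/4b
4) 1046.512ms=9/4b +174.419ms=3/8b
5) 1220.93ms=21/8b +174.419ms=3/8b
6) 1395.349ms=3b +199.336ms=3/7b
7) 1594.684ms=24/7b +199.336ms=3/7b
8) 1794.02ms=27/7b +398.671ms=6/7b
9) 2192.691ms=33/7b +199.336ms=3/7b
10) 2392.027ms=36/7b +199.336ms=3/7b
11) 2591.362ms=39/7b +199.336ms=3/7b
12) 2790.698ms=6b +348.837ms=3/4b
13) 3139.535ms=27/4b +348.837ms=3/4b
14) 3488.372ms=15/2b +348.837ms=3/4b
15) 3837.209ms=33/4b +348.837ms=3/4b
16) 4186.047ms=9b +697.674ms=3/2b
17) 4883.721ms=21/2b +174.419ms=3/8b
18) 5058.14ms=87/8b +174.419ms=3/8b
19) 5232.558ms=45/4b +348.837ms=3/4b
Σ=12b of 12 (129bpm 3/4) — PASS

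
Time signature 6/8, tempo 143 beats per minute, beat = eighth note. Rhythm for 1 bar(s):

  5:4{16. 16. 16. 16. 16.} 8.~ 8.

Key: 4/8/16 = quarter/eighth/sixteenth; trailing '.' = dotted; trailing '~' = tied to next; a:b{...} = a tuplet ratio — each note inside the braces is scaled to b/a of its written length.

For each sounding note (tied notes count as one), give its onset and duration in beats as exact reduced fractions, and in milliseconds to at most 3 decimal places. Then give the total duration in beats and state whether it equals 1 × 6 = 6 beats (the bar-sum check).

1) 0.0ms=0b +251.748ms=3/5b
2) 251.748ms=3/5b +251.748ms=3/5b
3) 503.497ms=6/5b +251.748ms=3/5b
4) 755.245ms=9/5b +251.748ms=3/5b
5) 1006.993ms=12/5b +251.748ms=3/5b
6) 1258.741ms=3b +1258.741ms=3b
Σ=6b of 6 (143bpm 6/8) — PASS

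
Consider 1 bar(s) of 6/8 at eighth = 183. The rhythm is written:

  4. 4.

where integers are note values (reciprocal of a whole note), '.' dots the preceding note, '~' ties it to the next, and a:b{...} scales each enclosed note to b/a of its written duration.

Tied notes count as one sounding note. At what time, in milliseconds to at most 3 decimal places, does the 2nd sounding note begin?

1. 0.0ms @ 0 + 983.607ms (3)
2. 983.607ms @ 3 + 983.607ms (3)

note 2 onset = 3b = 983.607ms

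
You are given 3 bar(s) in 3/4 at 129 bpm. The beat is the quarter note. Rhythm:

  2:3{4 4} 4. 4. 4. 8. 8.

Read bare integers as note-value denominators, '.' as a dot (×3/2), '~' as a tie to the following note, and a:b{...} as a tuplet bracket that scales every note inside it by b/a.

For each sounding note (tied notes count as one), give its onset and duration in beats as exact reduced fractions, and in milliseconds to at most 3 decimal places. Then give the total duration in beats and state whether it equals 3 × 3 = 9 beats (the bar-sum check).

1) 0.0ms=0b +697.674ms=3/2b
2) 697.674ms=3/2b +697.674ms=3/2b
3) 1395.349ms=3b +697.674ms=3/2b
4) 2093.023ms=9/2b +697.674ms=3/2b
5) 2790.698ms=6b +697.674ms=3/2b
6) 3488.372ms=15/2b +348.837ms=3/4b
7) 3837.209ms=33/4b +348.837ms=3/4b
Σ=9b of 9 (129bpm 3/4) — PASS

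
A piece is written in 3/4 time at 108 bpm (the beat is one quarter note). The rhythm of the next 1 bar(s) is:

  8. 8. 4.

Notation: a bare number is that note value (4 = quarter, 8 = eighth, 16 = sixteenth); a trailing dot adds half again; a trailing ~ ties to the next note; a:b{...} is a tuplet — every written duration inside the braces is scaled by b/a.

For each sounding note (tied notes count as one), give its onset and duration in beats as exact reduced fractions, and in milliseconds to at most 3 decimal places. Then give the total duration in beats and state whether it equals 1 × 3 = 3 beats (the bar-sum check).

1) 0.0ms=0b +416.667ms=3/4b
2) 416.667ms=3/4b +416.667ms=3/4b
3) 833.333ms=3/2b +833.333ms=3/2b
Σ=3b of 3 (108bpm 3/4) — PASS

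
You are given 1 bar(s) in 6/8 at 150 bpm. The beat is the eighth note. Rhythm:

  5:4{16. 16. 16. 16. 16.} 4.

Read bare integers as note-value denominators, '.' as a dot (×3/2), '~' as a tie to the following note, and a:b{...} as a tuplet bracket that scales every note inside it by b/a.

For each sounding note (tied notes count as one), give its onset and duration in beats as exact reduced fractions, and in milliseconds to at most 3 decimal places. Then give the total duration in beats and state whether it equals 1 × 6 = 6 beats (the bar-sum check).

1) 0.0ms=0b +240.0ms=3/5b
2) 240.0ms=3/5b +240.0ms=3/5b
3) 480.0ms=6/5b +240.0ms=3/5b
4) 720.0ms=9/5b +240.0ms=3/5b
5) 960.0ms=12/5b +240.0ms=3/5b
6) 1200.0ms=3b +1200.0ms=3b
Σ=6b of 6 (150bpm 6/8) — PASS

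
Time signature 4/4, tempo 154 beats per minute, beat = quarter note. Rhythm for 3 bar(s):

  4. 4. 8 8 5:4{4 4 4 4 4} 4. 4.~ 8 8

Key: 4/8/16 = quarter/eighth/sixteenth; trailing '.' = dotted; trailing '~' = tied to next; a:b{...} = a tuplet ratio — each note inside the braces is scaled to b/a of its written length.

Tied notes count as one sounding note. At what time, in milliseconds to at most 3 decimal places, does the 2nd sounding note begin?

1. 0.0ms @ 0 + 584.416ms (3/2)
2. 584.416ms @ 3/2 + 584.416ms (3/2)
3. 1168.831ms @ 3 + 194.805ms (1/2)
4. 1363.636ms @ 7/2 + 194.805ms (1/2)
5. 1558.442ms @ 4 + 311.688ms (4/5)
6. 1870.13ms @ 24/5 + 311.688ms (4/5)
7. 2181.818ms @ 28/5 + 311.688ms (4/5)
8. 2493.506ms @ 32/5 + 311.688ms (4/5)
9. 2805.195ms @ 36/5 + 311.688ms (4/5)
10. 3116.883ms @ 8 + 584.416ms (3/2)
11. 3701.299ms @ 19/2 + 779.221ms (2)
12. 4480.519ms @ 23/2 + 194.805ms (1/2)

note 2 onset = 3/2b = 584.416ms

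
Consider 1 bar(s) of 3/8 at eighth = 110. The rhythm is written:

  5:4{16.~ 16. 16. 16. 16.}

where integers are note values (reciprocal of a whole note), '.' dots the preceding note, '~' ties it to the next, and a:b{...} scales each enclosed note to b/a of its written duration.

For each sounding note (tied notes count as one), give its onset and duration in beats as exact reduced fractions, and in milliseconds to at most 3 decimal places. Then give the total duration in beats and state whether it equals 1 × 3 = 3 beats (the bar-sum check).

1) 0.0ms=0b +654.545ms=6/5b
2) 654.545ms=6/5b +327.273ms=3/5b
3) 981.818ms=9/5b +327.273ms=3/5b
4) 1309.091ms=12/5b +327.273ms=3/5b
Σ=3b of 3 (110bpm 3/8) — PASS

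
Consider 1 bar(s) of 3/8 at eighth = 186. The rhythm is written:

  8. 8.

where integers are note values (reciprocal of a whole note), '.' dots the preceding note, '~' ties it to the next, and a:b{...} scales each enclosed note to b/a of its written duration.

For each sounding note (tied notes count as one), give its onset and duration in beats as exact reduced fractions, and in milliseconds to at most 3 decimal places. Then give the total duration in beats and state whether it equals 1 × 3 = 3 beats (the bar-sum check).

1) 0.0ms=0b +483.871ms=3/2b
2) 483.871ms=3/2b +483.871ms=3/2b
Σ=3b of 3 (186bpm 3/8) — PASS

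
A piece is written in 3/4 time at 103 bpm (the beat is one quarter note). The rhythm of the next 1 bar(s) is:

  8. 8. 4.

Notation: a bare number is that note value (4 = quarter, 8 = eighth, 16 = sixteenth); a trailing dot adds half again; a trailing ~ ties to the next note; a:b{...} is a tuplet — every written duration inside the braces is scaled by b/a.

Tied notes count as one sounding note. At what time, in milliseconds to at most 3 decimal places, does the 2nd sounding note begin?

note 2 onset = 3/4b = 436.893ms

1. 0.0ms @ 0 + 436.893ms (3/4)
2. 436.893ms @ 3/4 + 436.893ms (3/4)
3. 873.786ms @ 3/2 + 873.786ms (3/2)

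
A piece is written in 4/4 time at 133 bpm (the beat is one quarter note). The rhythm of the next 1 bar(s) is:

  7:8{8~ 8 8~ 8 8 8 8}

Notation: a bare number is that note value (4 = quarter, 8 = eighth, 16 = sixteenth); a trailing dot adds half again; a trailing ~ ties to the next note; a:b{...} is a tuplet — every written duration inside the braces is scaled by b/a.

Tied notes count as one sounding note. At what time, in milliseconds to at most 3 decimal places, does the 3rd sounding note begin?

note 3 onset = 16/7b = 1031.149ms

1. 0.0ms @ 0 + 515.575ms (8/7)
2. 515.575ms @ 8/7 + 515.575ms (8/7)
3. 1031.149ms @ 16/7 + 257.787ms (4/7)
4. 1288.937ms @ 20/7 + 257.787ms (4/7)
5. 1546.724ms @ 24/7 + 257.787ms (4/7)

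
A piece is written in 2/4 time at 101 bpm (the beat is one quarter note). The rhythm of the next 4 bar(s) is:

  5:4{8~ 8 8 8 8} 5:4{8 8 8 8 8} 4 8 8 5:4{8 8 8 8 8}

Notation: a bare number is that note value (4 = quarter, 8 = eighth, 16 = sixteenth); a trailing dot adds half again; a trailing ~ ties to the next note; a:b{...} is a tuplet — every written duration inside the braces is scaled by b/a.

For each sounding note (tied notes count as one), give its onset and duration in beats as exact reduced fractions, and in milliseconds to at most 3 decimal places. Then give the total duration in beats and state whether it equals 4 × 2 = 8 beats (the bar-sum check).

1) 0.0ms=0b +475.248ms=4/5b
2) 475.248ms=4/5b +237.624ms=2/5b
3) 712.871ms=6/5b +237.624ms=2/5b
4) 950.495ms=8/5b +237.624ms=2/5b
5) 1188.119ms=2b +237.624ms=2/5b
6) 1425.743ms=12/5b +237.624ms=2/5b
7) 1663.366ms=14/5b +237.624ms=2/5b
8) 1900.99ms=16/5b +237.624ms=2/5b
9) 2138.614ms=18/5b +237.624ms=2/5b
10) 2376.238ms=4b +594.059ms=1b
11) 2970.297ms=5b +297.03ms=1/2b
12) 3267.327ms=11/2b +297.03ms=1/2b
13) 3564.356ms=6b +237.624ms=2/5b
14) 3801.98ms=32/5b +237.624ms=2/5b
15) 4039.604ms=34/5b +237.624ms=2/5b
16) 4277.228ms=36/5b +237.624ms=2/5b
17) 4514.851ms=38/5b +237.624ms=2/5b
Σ=8b of 8 (101bpm 2/4) — PASS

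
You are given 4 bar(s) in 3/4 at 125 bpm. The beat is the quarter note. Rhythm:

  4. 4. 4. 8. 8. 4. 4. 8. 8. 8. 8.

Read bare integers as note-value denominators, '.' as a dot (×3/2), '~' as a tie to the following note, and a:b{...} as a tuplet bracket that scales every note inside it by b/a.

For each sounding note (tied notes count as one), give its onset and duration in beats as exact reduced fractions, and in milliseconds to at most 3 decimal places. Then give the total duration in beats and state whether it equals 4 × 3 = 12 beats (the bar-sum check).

1) 0.0ms=0b +720.0ms=3/2b
2) 720.0ms=3/2b +720.0ms=3/2b
3) 1440.0ms=3b +720.0ms=3/2b
4) 2160.0ms=9/2b +360.0ms=3/4b
5) 2520.0ms=21/4b +360.0ms=3/4b
6) 2880.0ms=6b +720.0ms=3/2b
7) 3600.0ms=15/2b +720.0ms=3/2b
8) 4320.0ms=9b +360.0ms=3/4b
9) 4680.0ms=39/4b +360.0ms=3/4b
10) 5040.0ms=21/2b +360.0ms=3/4b
11) 5400.0ms=45/4b +360.0ms=3/4b
Σ=12b of 12 (125bpm 3/4) — PASS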